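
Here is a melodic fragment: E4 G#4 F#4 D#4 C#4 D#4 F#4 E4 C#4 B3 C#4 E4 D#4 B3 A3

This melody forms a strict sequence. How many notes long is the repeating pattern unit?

5

There are 15 notes; a 5-note unit gives 3 cells:
E4 G#4 F#4 D#4 C#4 | D#4 F#4 E4 C#4 B3 | C#4 E4 D#4 B3 A3
Every group is a transposition down a 2nd of the one before; no shorter unit works.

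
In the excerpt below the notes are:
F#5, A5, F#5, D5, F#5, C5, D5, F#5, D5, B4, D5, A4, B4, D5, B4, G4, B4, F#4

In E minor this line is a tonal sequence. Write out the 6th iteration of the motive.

C4 E4 C4 A3 C4 G3

Unit = 6 notes; the statements start on F#5, D5, B4, moving down a 3rd each time.
Continuing the starts: G4 → E4 → C4.
Statement 6 starts on C4 and keeps the same diatonic contour: C4 E4 C4 A3 C4 G3.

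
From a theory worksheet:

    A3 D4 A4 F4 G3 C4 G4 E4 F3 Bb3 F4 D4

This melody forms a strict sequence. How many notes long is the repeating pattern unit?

There are 12 notes; a 4-note unit gives 3 cells:
A3 D4 A4 F4 | G3 C4 G4 E4 | F3 Bb3 F4 D4
That's a consistent down a 2nd shift per cell, and no other grouping gives one.

4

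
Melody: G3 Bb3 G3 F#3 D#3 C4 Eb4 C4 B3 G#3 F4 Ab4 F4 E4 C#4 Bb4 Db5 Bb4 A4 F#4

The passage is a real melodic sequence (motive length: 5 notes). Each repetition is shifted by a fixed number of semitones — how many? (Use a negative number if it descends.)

5

Taking 5-note groups, the heads are G3, C4, F4, Bb4: the pattern moves up a 4th.
Counting half-steps from G3 to C4: 5.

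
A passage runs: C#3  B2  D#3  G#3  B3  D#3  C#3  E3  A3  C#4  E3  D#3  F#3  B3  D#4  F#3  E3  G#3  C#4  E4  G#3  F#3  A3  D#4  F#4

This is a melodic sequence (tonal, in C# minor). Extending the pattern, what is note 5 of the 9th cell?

With 5-note cells, note 5 of each statement runs B3, C#4, D#4, E4, F#4.
Carrying that up a 2nd forward: G#4 → A4 → B4 → C#5.

C#5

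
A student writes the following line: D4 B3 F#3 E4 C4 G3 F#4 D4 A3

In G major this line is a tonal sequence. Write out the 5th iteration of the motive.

A4 F#4 C4

Unit = 3 notes; the statements start on D4, E4, F#4, moving up a 2nd each time.
Continuing the starts: G4 → A4.
Statement 5 starts on A4 and keeps the same diatonic contour: A4 F#4 C4.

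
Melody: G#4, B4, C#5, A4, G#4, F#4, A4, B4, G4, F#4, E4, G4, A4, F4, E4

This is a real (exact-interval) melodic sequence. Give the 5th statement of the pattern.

C4 Eb4 F4 Db4 C4

Unit = 5 notes; the statements start on G#4, F#4, E4, moving down a 2nd each time.
Carrying on: D4 → C4.
From C4 the exact shape gives C4 Eb4 F4 Db4 C4.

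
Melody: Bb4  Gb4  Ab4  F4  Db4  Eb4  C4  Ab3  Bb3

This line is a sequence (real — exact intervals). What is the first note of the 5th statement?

With a 3-note motive the entries are Bb4, F4, C4, each down a 4th from the previous.
Extending the heads down a 4th: G3 → D3.

D3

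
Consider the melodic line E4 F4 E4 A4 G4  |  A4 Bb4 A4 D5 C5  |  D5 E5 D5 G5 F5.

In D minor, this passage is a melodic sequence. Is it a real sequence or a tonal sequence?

Every note is diatonic to D minor.
Cell 1 has +1 semitones from note 1 to 2, but cell 3 has +2 — the interval quality changes while the contour stays the same, which is the hallmark of a tonal sequence.

tonal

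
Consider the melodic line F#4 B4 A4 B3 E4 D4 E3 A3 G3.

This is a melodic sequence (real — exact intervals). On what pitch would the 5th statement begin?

Taking 3-note groups, the heads are F#4, B3, E3: the pattern moves down a 5th.
Extending the heads down a 5th: A2 → D2.

D2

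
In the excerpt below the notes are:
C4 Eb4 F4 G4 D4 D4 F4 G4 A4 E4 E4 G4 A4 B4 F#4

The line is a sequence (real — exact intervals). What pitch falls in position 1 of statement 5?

G#4

With 5-note cells, note 1 of each statement runs C4, D4, E4.
Extending up a 2nd: F#4 → G#4.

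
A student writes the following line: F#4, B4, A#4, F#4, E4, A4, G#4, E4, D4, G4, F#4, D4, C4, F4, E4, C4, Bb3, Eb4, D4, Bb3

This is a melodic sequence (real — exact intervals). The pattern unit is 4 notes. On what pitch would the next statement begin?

Ab3

Unit = 4 notes; the statements start on F#4, E4, D4, C4, Bb3, moving down a 2nd each time.
One more step down a 2nd gives Ab3.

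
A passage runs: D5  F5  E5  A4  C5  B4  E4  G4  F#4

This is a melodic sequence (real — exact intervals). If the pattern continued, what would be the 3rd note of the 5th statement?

G#3

Grouping in 3s, the 3rd note of each cell is E5, B4, F#4.
Each moves down a 4th. Continuing: C#4 → G#3.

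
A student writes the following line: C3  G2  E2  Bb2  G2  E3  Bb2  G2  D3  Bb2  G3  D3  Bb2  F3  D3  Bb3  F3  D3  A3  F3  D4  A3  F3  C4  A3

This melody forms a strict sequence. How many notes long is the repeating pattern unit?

There are 25 notes; a 5-note unit gives 5 cells:
C3 G2 E2 Bb2 G2 | E3 Bb2 G2 D3 Bb2 | G3 D3 Bb2 F3 D3 | Bb3 F3 D3 A3 F3 | D4 A3 F3 C4 A3
Every group is a transposition up a 3rd of the one before; no shorter unit works.

5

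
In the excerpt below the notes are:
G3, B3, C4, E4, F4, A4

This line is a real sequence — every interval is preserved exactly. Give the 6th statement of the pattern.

Ab5 C6

Unit = 2 notes; the statements start on G3, C4, F4, moving up a 4th each time.
Carrying on: Bb4 → Eb5 → Ab5.
Statement 6 starts on Ab5 and keeps the same exact contour: Ab5 C6.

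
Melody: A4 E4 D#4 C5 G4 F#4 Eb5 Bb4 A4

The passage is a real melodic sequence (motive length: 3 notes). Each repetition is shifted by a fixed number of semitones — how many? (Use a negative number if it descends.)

Unit = 3 notes; the statements start on A4, C5, Eb5, moving up a 3rd each time.
A4→C5 is 72 − 69 = 3 semitones.

3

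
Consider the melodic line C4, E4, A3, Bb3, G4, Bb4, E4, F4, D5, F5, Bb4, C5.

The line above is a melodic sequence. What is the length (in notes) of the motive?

4

Try groups of 4 (3 cells in 12 notes):
C4 E4 A3 Bb3 | G4 Bb4 E4 F4 | D5 F5 Bb4 C5
Each cell is the previous one up a 5th — so the unit is 4 notes.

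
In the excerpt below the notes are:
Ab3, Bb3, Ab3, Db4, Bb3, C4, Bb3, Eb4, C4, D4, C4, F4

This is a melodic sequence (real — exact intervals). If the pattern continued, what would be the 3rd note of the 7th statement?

The unit is 4 notes. Position-3 pitches of the 3 shown cells: Ab3, Bb3, C4.
Carrying that up a 2nd forward: D4 → E4 → F#4 → G#4.

G#4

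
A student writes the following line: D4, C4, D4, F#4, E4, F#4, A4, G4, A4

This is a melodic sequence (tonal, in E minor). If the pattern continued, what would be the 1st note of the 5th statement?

With 3-note cells, note 1 of each statement runs D4, F#4, A4.
Carrying that up a 3rd forward: C5 → E5.

E5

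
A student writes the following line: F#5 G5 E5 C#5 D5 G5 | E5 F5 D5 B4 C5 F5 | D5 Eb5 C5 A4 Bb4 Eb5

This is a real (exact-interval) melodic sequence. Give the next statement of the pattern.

With a 6-note motive the entries are F#5, E5, D5, each down a 2nd from the previous.
Statement 4 starts on C5 and keeps the same exact contour: C5 Db5 Bb4 G4 Ab4 Db5.

C5 Db5 Bb4 G4 Ab4 Db5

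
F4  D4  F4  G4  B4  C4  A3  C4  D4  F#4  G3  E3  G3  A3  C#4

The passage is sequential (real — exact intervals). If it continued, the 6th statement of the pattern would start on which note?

E2

Unit = 5 notes; the statements start on F4, C4, G3, moving down a 4th each time.
Extending the heads down a 4th: D3 → A2 → E2.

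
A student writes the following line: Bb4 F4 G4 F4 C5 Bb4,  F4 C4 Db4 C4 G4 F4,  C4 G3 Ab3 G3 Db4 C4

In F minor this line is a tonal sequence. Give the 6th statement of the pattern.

Ab2 Eb2 F2 Eb2 Bb2 Ab2

Unit = 6 notes; the statements start on Bb4, F4, C4, moving down a 4th each time.
Carrying on: G3 → Db3 → Ab2.
From Ab2 the diatonic shape gives Ab2 Eb2 F2 Eb2 Bb2 Ab2.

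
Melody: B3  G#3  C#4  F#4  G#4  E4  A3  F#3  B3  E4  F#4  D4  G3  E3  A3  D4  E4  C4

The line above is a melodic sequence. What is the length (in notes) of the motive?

6

Try groups of 6 (3 cells in 18 notes):
B3 G#3 C#4 F#4 G#4 E4 | A3 F#3 B3 E4 F#4 D4 | G3 E3 A3 D4 E4 C4
That's a consistent down a 2nd shift per cell, and no other grouping gives one.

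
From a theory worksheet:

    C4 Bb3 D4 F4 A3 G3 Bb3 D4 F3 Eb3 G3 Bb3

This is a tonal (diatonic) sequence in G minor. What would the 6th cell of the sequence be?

G2 F2 A2 C3

The 4-note cells begin on C4, A3, F3 — each down a 3rd from the last.
Carrying on: D3 → Bb2 → G2.
From G2 the diatonic shape gives G2 F2 A2 C3.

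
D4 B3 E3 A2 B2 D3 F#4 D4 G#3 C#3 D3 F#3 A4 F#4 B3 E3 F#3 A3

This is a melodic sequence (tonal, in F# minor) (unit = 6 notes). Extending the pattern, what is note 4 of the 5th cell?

B3

The unit is 6 notes. Position-4 pitches of the 3 shown cells: A2, C#3, E3.
Each moves up a 3rd. Continuing: G#3 → B3.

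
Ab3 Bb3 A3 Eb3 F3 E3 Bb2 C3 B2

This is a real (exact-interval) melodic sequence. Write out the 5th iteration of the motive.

With a 3-note motive the entries are Ab3, Eb3, Bb2, each down a 4th from the previous.
Extending down a 4th: F2 → C2.
From C2 the exact shape gives C2 D2 C#2.

C2 D2 C#2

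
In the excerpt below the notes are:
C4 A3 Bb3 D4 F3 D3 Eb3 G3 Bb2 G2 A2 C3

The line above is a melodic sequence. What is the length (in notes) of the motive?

Try groups of 4 (3 cells in 12 notes):
C4 A3 Bb3 D4 | F3 D3 Eb3 G3 | Bb2 G2 A2 C3
Each cell is the previous one down a 5th — so the unit is 4 notes.

4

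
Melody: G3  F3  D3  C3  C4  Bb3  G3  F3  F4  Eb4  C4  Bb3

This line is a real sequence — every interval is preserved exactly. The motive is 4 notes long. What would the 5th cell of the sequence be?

Eb5 Db5 Bb4 Ab4

Taking 4-note groups, the heads are G3, C4, F4: the pattern moves up a 4th.
Extending up a 4th: Bb4 → Eb5.
From Eb5 the exact shape gives Eb5 Db5 Bb4 Ab4.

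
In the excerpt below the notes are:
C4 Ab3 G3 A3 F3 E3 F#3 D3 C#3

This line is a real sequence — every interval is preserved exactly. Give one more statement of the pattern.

D#3 B2 A#2

The 3-note cells begin on C4, A3, F#3 — each down a 3rd from the last.
From D#3 the exact shape gives D#3 B2 A#2.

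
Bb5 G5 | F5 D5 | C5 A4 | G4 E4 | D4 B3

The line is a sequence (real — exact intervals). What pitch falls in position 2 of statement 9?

D#2

The unit is 2 notes. Position-2 pitches of the 5 shown cells: G5, D5, A4, E4, B3.
Carrying that down a 4th forward: F#3 → C#3 → G#2 → D#2.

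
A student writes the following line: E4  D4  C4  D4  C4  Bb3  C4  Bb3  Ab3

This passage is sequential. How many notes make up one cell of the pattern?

3

There are 9 notes; a 3-note unit gives 3 cells:
E4 D4 C4 | D4 C4 Bb3 | C4 Bb3 Ab3
Each cell is the previous one down a 2nd — so the unit is 3 notes.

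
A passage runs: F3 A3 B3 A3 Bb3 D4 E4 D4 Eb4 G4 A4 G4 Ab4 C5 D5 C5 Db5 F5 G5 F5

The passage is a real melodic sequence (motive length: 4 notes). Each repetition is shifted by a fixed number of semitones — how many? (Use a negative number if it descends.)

The 4-note cells begin on F3, Bb3, Eb4, Ab4, Db5 — each up a 4th from the last.
F3 to Bb3 spans +5 semitones.

5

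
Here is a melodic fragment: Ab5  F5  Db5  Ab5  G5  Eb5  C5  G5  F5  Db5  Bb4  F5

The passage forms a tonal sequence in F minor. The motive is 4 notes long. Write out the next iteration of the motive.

With a 4-note motive the entries are Ab5, G5, F5, each down a 2nd from the previous.
Statement 4 starts on Eb5 and keeps the same diatonic contour: Eb5 C5 Ab4 Eb5.

Eb5 C5 Ab4 Eb5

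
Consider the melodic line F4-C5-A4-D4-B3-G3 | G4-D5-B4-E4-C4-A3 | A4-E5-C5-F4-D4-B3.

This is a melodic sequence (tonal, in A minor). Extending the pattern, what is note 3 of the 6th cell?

The unit is 6 notes. Position-3 pitches of the 3 shown cells: A4, B4, C5.
Each moves up a 2nd. Continuing: D5 → E5 → F5.

F5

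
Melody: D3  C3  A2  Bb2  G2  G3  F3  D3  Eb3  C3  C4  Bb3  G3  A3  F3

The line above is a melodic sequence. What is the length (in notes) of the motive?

5

15 notes total. Splitting into 3 groups of 5:
D3 C3 A2 Bb2 G2 | G3 F3 D3 Eb3 C3 | C4 Bb3 G3 A3 F3
That's a consistent up a 4th shift per cell, and no other grouping gives one.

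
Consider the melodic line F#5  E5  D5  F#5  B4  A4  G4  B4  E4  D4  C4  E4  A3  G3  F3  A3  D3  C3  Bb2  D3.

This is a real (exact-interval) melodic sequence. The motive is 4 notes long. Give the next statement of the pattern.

G2 F2 Eb2 G2

With a 4-note motive the entries are F#5, B4, E4, A3, D3, each down a 5th from the previous.
So cell 6 is G2 F2 Eb2 G2.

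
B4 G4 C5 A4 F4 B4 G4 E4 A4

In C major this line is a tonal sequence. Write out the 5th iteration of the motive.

E4 C4 F4

The 3-note cells begin on B4, A4, G4 — each down a 2nd from the last.
Continuing the starts: F4 → E4.
From E4 the diatonic shape gives E4 C4 F4.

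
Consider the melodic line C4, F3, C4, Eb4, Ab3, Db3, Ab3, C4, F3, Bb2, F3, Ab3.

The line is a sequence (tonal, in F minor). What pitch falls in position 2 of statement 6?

With 4-note cells, note 2 of each statement runs F3, Db3, Bb2.
Extending down a 3rd: G2 → Eb2 → C2.

C2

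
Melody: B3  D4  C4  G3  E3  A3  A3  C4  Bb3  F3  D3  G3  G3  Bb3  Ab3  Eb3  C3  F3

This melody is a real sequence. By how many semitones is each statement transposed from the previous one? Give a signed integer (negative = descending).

The 6-note cells begin on B3, A3, G3 — each down a 2nd from the last.
B3 to A3 spans -2 semitones.

-2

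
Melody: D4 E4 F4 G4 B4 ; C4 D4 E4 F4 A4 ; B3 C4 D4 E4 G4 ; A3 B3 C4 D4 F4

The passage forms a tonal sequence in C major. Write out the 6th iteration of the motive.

Unit = 5 notes; the statements start on D4, C4, B3, A3, moving down a 2nd each time.
Continuing the starts: G3 → F3.
So cell 6 is F3 G3 A3 B3 D4.

F3 G3 A3 B3 D4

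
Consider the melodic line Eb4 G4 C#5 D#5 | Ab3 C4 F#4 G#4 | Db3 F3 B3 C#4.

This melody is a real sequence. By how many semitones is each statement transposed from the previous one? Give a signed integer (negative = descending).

Taking 4-note groups, the heads are Eb4, Ab3, Db3: the pattern moves down a 5th.
Counting half-steps from Eb4 to Ab3: -7.

-7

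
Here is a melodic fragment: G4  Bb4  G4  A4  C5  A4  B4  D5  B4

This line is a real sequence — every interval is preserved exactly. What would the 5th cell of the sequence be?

With a 3-note motive the entries are G4, A4, B4, each up a 2nd from the previous.
Continuing the starts: C#5 → D#5.
Statement 5 starts on D#5 and keeps the same exact contour: D#5 F#5 D#5.

D#5 F#5 D#5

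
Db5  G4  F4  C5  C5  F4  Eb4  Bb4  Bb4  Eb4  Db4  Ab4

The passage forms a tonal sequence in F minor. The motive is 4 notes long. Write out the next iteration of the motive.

Ab4 Db4 C4 G4

Taking 4-note groups, the heads are Db5, C5, Bb4: the pattern moves down a 2nd.
From Ab4 the diatonic shape gives Ab4 Db4 C4 G4.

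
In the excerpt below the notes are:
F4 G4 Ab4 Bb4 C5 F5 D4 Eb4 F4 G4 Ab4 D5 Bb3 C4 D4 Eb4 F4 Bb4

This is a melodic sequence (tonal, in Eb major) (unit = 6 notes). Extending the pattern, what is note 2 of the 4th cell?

With 6-note cells, note 2 of each statement runs G4, Eb4, C4.
Each moves down a 3rd; the next is Ab3.

Ab3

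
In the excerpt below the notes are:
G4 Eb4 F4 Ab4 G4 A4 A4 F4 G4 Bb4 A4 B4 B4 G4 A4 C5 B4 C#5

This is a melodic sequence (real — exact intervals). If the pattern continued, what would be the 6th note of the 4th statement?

With 6-note cells, note 6 of each statement runs A4, B4, C#5.
From C#5, up a 2nd gives D#5.

D#5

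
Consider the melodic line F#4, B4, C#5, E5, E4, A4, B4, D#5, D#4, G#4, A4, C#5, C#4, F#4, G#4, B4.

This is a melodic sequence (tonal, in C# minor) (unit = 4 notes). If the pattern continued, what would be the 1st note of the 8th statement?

The unit is 4 notes. Position-1 pitches of the 4 shown cells: F#4, E4, D#4, C#4.
Each moves down a 2nd. Continuing: B3 → A3 → G#3 → F#3.

F#3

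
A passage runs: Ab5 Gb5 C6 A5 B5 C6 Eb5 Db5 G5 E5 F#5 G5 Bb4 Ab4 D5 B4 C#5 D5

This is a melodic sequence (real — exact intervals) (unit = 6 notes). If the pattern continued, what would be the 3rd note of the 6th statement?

Grouping in 6s, the 3rd note of each cell is C6, G5, D5.
Each moves down a 4th. Continuing: A4 → E4 → B3.

B3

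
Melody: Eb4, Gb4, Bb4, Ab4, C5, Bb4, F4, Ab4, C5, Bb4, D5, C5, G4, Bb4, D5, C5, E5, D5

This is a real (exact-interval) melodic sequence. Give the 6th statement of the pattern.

C#5 E5 G#5 F#5 A#5 G#5

With a 6-note motive the entries are Eb4, F4, G4, each up a 2nd from the previous.
Continuing the starts: A4 → B4 → C#5.
Statement 6 starts on C#5 and keeps the same exact contour: C#5 E5 G#5 F#5 A#5 G#5.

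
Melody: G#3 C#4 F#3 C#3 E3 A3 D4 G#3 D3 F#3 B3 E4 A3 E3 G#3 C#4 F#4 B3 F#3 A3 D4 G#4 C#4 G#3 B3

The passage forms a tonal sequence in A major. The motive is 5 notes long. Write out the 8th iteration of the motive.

With a 5-note motive the entries are G#3, A3, B3, C#4, D4, each up a 2nd from the previous.
Continuing the starts: E4 → F#4 → G#4.
Statement 8 starts on G#4 and keeps the same diatonic contour: G#4 C#5 F#4 C#4 E4.

G#4 C#5 F#4 C#4 E4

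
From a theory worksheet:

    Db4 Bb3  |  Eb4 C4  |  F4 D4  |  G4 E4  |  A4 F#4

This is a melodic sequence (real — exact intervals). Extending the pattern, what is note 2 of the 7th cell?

The unit is 2 notes. Position-2 pitches of the 5 shown cells: Bb3, C4, D4, E4, F#4.
Carrying that up a 2nd forward: G#4 → A#4.

A#4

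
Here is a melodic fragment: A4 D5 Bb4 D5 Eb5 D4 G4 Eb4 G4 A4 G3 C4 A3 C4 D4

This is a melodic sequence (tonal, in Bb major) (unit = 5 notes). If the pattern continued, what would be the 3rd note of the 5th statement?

With 5-note cells, note 3 of each statement runs Bb4, Eb4, A3.
Extending down a 5th: D3 → G2.

G2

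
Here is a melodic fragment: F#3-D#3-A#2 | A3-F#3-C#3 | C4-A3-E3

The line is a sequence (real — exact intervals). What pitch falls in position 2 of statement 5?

Eb4

The unit is 3 notes. Position-2 pitches of the 3 shown cells: D#3, F#3, A3.
Each moves up a 3rd. Continuing: C4 → Eb4.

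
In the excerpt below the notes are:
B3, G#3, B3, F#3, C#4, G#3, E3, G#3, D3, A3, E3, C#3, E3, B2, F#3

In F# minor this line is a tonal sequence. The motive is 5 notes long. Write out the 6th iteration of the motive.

With a 5-note motive the entries are B3, G#3, E3, each down a 3rd from the previous.
Carrying on: C#3 → A2 → F#2.
So cell 6 is F#2 D2 F#2 C#2 G#2.

F#2 D2 F#2 C#2 G#2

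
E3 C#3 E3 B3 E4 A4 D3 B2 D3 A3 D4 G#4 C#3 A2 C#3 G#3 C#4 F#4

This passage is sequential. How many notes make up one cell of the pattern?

Try groups of 6 (3 cells in 18 notes):
E3 C#3 E3 B3 E4 A4 | D3 B2 D3 A3 D4 G#4 | C#3 A2 C#3 G#3 C#4 F#4
Each cell is the previous one down a 2nd — so the unit is 6 notes.

6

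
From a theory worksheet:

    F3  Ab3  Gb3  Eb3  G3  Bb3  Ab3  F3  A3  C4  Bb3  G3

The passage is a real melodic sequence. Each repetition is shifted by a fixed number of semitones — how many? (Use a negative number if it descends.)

2

Unit = 4 notes; the statements start on F3, G3, A3, moving up a 2nd each time.
Counting half-steps from F3 to G3: 2.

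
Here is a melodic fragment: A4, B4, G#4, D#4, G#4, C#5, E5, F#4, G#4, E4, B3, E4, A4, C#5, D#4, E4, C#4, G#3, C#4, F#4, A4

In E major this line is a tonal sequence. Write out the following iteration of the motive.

B3 C#4 A3 E3 A3 D#4 F#4

Taking 7-note groups, the heads are A4, F#4, D#4: the pattern moves down a 3rd.
Statement 4 starts on B3 and keeps the same diatonic contour: B3 C#4 A3 E3 A3 D#4 F#4.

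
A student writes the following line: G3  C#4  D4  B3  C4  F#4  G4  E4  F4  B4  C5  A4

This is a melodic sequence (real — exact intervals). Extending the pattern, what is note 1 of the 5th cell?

The unit is 4 notes. Position-1 pitches of the 3 shown cells: G3, C4, F4.
Each moves up a 4th. Continuing: Bb4 → Eb5.

Eb5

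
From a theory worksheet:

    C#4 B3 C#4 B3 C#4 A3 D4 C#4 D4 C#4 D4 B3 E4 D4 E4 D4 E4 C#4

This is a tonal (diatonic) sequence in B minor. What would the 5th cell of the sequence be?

Unit = 6 notes; the statements start on C#4, D4, E4, moving up a 2nd each time.
Continuing the starts: F#4 → G4.
From G4 the diatonic shape gives G4 F#4 G4 F#4 G4 E4.

G4 F#4 G4 F#4 G4 E4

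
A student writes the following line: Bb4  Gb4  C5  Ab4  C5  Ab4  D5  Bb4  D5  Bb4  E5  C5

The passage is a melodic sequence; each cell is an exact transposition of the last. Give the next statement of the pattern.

With a 4-note motive the entries are Bb4, C5, D5, each up a 2nd from the previous.
Statement 4 starts on E5 and keeps the same exact contour: E5 C5 F#5 D5.

E5 C5 F#5 D5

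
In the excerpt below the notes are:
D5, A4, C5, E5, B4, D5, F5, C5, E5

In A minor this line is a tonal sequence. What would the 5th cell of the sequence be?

With a 3-note motive the entries are D5, E5, F5, each up a 2nd from the previous.
Continuing the starts: G5 → A5.
So cell 5 is A5 E5 G5.

A5 E5 G5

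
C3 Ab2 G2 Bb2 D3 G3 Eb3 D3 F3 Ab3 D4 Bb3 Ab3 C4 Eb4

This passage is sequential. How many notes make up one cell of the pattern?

5

Try groups of 5 (3 cells in 15 notes):
C3 Ab2 G2 Bb2 D3 | G3 Eb3 D3 F3 Ab3 | D4 Bb3 Ab3 C4 Eb4
Every group is a transposition up a 5th of the one before; no shorter unit works.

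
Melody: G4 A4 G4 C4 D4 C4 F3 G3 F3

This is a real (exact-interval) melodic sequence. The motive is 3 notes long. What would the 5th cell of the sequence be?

The 3-note cells begin on G4, C4, F3 — each down a 5th from the last.
Continuing the starts: Bb2 → Eb2.
From Eb2 the exact shape gives Eb2 F2 Eb2.

Eb2 F2 Eb2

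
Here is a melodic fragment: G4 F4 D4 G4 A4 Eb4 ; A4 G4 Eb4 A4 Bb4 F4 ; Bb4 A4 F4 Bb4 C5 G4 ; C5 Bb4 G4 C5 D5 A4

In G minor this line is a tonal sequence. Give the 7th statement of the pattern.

The 6-note cells begin on G4, A4, Bb4, C5 — each up a 2nd from the last.
Continuing the starts: D5 → Eb5 → F5.
So cell 7 is F5 Eb5 C5 F5 G5 D5.

F5 Eb5 C5 F5 G5 D5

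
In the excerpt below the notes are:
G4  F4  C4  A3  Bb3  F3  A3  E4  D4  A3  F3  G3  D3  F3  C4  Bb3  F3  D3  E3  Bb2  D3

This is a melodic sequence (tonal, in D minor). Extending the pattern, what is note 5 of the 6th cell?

F2

With 7-note cells, note 5 of each statement runs Bb3, G3, E3.
Extending down a 3rd: C3 → A2 → F2.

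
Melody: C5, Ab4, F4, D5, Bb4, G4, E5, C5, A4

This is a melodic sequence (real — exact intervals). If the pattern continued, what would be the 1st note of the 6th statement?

A#5

With 3-note cells, note 1 of each statement runs C5, D5, E5.
Each moves up a 2nd. Continuing: F#5 → G#5 → A#5.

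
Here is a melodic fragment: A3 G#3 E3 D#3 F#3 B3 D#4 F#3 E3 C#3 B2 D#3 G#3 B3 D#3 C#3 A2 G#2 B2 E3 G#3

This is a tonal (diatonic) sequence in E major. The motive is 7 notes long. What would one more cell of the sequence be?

Unit = 7 notes; the statements start on A3, F#3, D#3, moving down a 3rd each time.
From B2 the diatonic shape gives B2 A2 F#2 E2 G#2 C#3 E3.

B2 A2 F#2 E2 G#2 C#3 E3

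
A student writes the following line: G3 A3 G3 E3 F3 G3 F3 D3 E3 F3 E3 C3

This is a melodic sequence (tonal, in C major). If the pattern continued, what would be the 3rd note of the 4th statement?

Grouping in 4s, the 3rd note of each cell is G3, F3, E3.
From E3, down a 2nd gives D3.

D3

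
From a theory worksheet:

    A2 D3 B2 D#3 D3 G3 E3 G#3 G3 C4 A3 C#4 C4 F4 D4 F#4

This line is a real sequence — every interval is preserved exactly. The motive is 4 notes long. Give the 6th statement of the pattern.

Bb4 Eb5 C5 E5

With a 4-note motive the entries are A2, D3, G3, C4, each up a 4th from the previous.
Continuing the starts: F4 → Bb4.
From Bb4 the exact shape gives Bb4 Eb5 C5 E5.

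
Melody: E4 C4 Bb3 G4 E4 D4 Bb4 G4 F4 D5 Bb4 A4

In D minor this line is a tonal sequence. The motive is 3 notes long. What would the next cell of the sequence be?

Taking 3-note groups, the heads are E4, G4, Bb4, D5: the pattern moves up a 3rd.
Statement 5 starts on F5 and keeps the same diatonic contour: F5 D5 C5.

F5 D5 C5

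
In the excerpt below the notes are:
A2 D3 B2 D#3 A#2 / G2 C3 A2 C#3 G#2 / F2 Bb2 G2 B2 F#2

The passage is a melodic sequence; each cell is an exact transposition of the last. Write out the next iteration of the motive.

Eb2 Ab2 F2 A2 E2

Unit = 5 notes; the statements start on A2, G2, F2, moving down a 2nd each time.
So cell 4 is Eb2 Ab2 F2 A2 E2.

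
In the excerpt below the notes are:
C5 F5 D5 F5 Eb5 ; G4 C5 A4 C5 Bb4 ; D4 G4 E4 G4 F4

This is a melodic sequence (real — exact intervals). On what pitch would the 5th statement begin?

E3

With a 5-note motive the entries are C5, G4, D4, each down a 4th from the previous.
Extending the heads down a 4th: A3 → E3.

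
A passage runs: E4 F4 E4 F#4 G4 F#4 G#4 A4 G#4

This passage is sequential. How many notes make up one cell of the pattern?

Try groups of 3 (3 cells in 9 notes):
E4 F4 E4 | F#4 G4 F#4 | G#4 A4 G#4
Every group is a transposition up a 2nd of the one before; no shorter unit works.

3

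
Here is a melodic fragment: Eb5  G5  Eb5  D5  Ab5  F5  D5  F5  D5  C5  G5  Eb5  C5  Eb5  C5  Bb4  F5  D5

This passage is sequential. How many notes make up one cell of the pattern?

6

18 notes total. Splitting into 3 groups of 6:
Eb5 G5 Eb5 D5 Ab5 F5 | D5 F5 D5 C5 G5 Eb5 | C5 Eb5 C5 Bb4 F5 D5
Each cell is the previous one down a 2nd — so the unit is 6 notes.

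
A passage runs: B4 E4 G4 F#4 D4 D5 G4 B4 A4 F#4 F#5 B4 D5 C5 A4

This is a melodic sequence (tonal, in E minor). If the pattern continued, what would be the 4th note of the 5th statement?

With 5-note cells, note 4 of each statement runs F#4, A4, C5.
Carrying that up a 3rd forward: E5 → G5.

G5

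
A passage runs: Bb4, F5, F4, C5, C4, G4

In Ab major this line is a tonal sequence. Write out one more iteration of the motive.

G3 Db4

With a 2-note motive the entries are Bb4, F4, C4, each down a 4th from the previous.
From G3 the diatonic shape gives G3 Db4.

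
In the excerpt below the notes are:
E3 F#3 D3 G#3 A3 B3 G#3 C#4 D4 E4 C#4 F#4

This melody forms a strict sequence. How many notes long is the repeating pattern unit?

12 notes total. Splitting into 3 groups of 4:
E3 F#3 D3 G#3 | A3 B3 G#3 C#4 | D4 E4 C#4 F#4
Each cell is the previous one up a 4th — so the unit is 4 notes.

4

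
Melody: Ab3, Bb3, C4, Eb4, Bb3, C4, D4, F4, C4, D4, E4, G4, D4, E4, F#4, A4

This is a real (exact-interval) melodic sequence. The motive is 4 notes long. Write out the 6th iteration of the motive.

F#4 G#4 A#4 C#5

Unit = 4 notes; the statements start on Ab3, Bb3, C4, D4, moving up a 2nd each time.
Continuing the starts: E4 → F#4.
Statement 6 starts on F#4 and keeps the same exact contour: F#4 G#4 A#4 C#5.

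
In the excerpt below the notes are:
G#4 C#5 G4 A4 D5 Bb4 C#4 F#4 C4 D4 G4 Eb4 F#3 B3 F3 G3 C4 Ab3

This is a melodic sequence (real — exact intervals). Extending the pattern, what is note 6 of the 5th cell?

Grouping in 6s, the 6th note of each cell is Bb4, Eb4, Ab3.
Extending down a 5th: Db3 → Gb2.

Gb2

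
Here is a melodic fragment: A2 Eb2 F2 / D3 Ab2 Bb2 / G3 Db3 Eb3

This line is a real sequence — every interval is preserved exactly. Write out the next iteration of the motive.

Taking 3-note groups, the heads are A2, D3, G3: the pattern moves up a 4th.
Statement 4 starts on C4 and keeps the same exact contour: C4 Gb3 Ab3.

C4 Gb3 Ab3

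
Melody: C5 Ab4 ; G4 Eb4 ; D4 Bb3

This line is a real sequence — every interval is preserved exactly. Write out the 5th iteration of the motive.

E3 C3

Unit = 2 notes; the statements start on C5, G4, D4, moving down a 4th each time.
Extending down a 4th: A3 → E3.
From E3 the exact shape gives E3 C3.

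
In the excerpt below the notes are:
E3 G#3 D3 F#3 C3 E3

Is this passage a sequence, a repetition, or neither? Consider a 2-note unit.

sequence

Each 2-note cell is the previous one transposed down a 2nd.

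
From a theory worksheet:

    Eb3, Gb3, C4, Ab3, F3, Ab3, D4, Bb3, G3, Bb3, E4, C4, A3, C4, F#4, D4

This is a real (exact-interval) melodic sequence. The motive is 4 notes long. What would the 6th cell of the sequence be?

C#4 E4 A#4 F#4

The 4-note cells begin on Eb3, F3, G3, A3 — each up a 2nd from the last.
Carrying on: B3 → C#4.
So cell 6 is C#4 E4 A#4 F#4.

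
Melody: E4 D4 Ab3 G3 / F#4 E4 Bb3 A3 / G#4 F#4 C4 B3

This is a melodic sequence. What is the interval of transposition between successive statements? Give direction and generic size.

Taking 4-note groups, the heads are E4, F#4, G#4: the pattern moves up a 2nd.
From E4 to F#4: up a 2nd.

up a 2nd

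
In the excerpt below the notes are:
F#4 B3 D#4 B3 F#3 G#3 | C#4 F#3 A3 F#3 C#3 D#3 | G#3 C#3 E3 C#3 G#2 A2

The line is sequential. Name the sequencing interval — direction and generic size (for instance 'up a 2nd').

down a 4th

With a 6-note motive the entries are F#4, C#4, G#3, each down a 4th from the previous.
F#4 to C#4 is down a 4th.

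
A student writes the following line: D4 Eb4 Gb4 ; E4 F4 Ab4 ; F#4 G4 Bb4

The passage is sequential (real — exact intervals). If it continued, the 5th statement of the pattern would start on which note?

The 3-note cells begin on D4, E4, F#4 — each up a 2nd from the last.
Continuing: G#4 → A#4. Statement 5 starts on A#4.

A#4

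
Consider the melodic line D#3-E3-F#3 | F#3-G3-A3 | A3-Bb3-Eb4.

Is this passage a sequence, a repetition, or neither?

neither

Note 3 of cell 3 is Eb4; if this were a sequence it would be C4. No unit length gives a consistent transposition pattern.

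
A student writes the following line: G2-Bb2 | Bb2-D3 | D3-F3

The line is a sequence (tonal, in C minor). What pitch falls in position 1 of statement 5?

Ab3

The unit is 2 notes. Position-1 pitches of the 3 shown cells: G2, Bb2, D3.
Carrying that up a 3rd forward: F3 → Ab3.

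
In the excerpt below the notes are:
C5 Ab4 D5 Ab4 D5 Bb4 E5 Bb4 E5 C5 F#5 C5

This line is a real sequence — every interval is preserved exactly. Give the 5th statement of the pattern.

The 4-note cells begin on C5, D5, E5 — each up a 2nd from the last.
Continuing the starts: F#5 → G#5.
So cell 5 is G#5 E5 A#5 E5.

G#5 E5 A#5 E5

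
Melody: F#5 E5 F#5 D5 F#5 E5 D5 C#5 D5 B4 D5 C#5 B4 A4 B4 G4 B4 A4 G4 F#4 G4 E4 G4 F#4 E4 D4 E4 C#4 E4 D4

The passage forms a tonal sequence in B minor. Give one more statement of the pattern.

Taking 6-note groups, the heads are F#5, D5, B4, G4, E4: the pattern moves down a 3rd.
So cell 6 is C#4 B3 C#4 A3 C#4 B3.

C#4 B3 C#4 A3 C#4 B3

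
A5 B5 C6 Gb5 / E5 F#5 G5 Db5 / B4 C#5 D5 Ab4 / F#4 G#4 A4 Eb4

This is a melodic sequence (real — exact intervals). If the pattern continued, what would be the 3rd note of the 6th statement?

With 4-note cells, note 3 of each statement runs C6, G5, D5, A4.
Each moves down a 4th. Continuing: E4 → B3.

B3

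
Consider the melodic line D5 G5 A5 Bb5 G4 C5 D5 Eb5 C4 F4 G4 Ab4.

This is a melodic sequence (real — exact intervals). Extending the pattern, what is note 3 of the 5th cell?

F3

The unit is 4 notes. Position-3 pitches of the 3 shown cells: A5, D5, G4.
Extending down a 5th: C4 → F3.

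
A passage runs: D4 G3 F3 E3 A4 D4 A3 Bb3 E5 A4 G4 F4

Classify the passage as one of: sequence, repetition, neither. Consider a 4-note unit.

neither

Note 3 of cell 2 is A3; if this were a sequence it would be C4. No unit length gives a consistent transposition pattern.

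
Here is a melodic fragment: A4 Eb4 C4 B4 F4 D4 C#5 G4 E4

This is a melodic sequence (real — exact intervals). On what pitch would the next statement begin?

D#5

The 3-note cells begin on A4, B4, C#5 — each up a 2nd from the last.
The next head, up a 2nd from C#5, is D#5.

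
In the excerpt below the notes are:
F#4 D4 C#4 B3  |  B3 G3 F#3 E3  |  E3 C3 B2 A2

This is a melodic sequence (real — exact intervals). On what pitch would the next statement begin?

With a 4-note motive the entries are F#4, B3, E3, each down a 5th from the previous.
The next head, down a 5th from E3, is A2.

A2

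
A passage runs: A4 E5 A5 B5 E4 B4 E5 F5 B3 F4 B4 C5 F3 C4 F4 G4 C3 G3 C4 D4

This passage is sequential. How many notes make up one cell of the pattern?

Try groups of 4 (5 cells in 20 notes):
A4 E5 A5 B5 | E4 B4 E5 F5 | B3 F4 B4 C5 | F3 C4 F4 G4 | C3 G3 C4 D4
Each cell is the previous one down a 4th — so the unit is 4 notes.

4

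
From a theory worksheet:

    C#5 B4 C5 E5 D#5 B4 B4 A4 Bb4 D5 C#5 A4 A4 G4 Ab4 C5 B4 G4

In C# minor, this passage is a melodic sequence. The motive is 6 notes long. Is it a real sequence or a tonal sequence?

Each cell has the same semitone pattern (-2, 1, 4, -1, -4) — intervals are preserved exactly.
And C5 lies outside C# minor, so the sequence is real rather than tonal.

real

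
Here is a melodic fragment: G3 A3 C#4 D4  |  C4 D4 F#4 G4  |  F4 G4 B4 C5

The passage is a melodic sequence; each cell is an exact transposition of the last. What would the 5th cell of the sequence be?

With a 4-note motive the entries are G3, C4, F4, each up a 4th from the previous.
Carrying on: Bb4 → Eb5.
From Eb5 the exact shape gives Eb5 F5 A5 Bb5.

Eb5 F5 A5 Bb5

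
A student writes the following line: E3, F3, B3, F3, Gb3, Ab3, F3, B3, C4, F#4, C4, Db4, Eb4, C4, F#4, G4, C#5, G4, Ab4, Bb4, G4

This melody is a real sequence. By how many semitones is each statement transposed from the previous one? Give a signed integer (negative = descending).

With a 7-note motive the entries are E3, B3, F#4, each up a 5th from the previous.
E3→B3 is 59 − 52 = 7 semitones.

7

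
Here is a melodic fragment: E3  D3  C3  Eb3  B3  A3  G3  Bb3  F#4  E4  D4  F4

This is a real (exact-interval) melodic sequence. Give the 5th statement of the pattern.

G#5 F#5 E5 G5

Taking 4-note groups, the heads are E3, B3, F#4: the pattern moves up a 5th.
Continuing the starts: C#5 → G#5.
Statement 5 starts on G#5 and keeps the same exact contour: G#5 F#5 E5 G5.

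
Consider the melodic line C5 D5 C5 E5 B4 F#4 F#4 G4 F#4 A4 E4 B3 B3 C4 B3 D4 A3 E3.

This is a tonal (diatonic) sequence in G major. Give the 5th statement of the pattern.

The 6-note cells begin on C5, F#4, B3 — each down a 5th from the last.
Extending down a 5th: E3 → A2.
From A2 the diatonic shape gives A2 B2 A2 C3 G2 D2.

A2 B2 A2 C3 G2 D2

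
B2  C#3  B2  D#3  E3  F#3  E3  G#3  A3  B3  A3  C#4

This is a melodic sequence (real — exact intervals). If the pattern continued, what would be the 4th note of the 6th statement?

E5

With 4-note cells, note 4 of each statement runs D#3, G#3, C#4.
Carrying that up a 4th forward: F#4 → B4 → E5.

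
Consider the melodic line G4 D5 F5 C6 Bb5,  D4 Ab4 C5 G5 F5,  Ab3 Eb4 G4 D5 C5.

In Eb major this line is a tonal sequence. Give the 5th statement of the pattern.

Bb2 F3 Ab3 Eb4 D4

Unit = 5 notes; the statements start on G4, D4, Ab3, moving down a 4th each time.
Continuing the starts: Eb3 → Bb2.
So cell 5 is Bb2 F3 Ab3 Eb4 D4.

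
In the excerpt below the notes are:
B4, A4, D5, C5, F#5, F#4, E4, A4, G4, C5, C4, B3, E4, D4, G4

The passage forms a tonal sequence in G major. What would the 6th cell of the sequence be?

A2 G2 C3 B2 E3

Taking 5-note groups, the heads are B4, F#4, C4: the pattern moves down a 4th.
Carrying on: G3 → D3 → A2.
Statement 6 starts on A2 and keeps the same diatonic contour: A2 G2 C3 B2 E3.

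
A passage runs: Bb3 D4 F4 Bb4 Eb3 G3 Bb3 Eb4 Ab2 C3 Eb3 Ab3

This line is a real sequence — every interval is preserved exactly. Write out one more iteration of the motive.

Unit = 4 notes; the statements start on Bb3, Eb3, Ab2, moving down a 5th each time.
So cell 4 is Db2 F2 Ab2 Db3.

Db2 F2 Ab2 Db3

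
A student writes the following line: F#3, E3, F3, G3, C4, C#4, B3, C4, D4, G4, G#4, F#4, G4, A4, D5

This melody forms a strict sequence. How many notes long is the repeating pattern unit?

5

There are 15 notes; a 5-note unit gives 3 cells:
F#3 E3 F3 G3 C4 | C#4 B3 C4 D4 G4 | G#4 F#4 G4 A4 D5
Each cell is the previous one up a 5th — so the unit is 5 notes.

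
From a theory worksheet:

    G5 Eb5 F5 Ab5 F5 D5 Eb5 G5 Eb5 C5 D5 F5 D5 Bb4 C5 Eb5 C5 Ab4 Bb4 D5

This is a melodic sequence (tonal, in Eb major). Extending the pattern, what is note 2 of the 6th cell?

G4

With 4-note cells, note 2 of each statement runs Eb5, D5, C5, Bb4, Ab4.
Each moves down a 2nd; the next is G4.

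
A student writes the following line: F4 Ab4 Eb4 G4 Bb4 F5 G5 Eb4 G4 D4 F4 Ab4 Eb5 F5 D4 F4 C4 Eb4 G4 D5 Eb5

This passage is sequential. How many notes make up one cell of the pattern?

There are 21 notes; a 7-note unit gives 3 cells:
F4 Ab4 Eb4 G4 Bb4 F5 G5 | Eb4 G4 D4 F4 Ab4 Eb5 F5 | D4 F4 C4 Eb4 G4 D5 Eb5
That's a consistent down a 2nd shift per cell, and no other grouping gives one.

7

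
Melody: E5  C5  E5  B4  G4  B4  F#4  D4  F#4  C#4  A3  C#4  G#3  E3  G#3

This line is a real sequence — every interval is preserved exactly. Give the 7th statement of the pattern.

Unit = 3 notes; the statements start on E5, B4, F#4, C#4, G#3, moving down a 4th each time.
Extending down a 4th: D#3 → A#2.
From A#2 the exact shape gives A#2 F#2 A#2.

A#2 F#2 A#2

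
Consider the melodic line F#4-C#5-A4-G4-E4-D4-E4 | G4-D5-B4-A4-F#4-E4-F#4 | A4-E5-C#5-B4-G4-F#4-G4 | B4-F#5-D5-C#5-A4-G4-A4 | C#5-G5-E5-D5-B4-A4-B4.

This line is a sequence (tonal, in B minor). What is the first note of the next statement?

With a 7-note motive the entries are F#4, G4, A4, B4, C#5, each up a 2nd from the previous.
The next head, up a 2nd from C#5, is D5.

D5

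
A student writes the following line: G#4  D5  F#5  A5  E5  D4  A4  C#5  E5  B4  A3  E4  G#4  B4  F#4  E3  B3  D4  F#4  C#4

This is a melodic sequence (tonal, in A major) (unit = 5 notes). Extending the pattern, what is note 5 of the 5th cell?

Grouping in 5s, the 5th note of each cell is E5, B4, F#4, C#4.
From C#4, down a 4th gives G#3.

G#3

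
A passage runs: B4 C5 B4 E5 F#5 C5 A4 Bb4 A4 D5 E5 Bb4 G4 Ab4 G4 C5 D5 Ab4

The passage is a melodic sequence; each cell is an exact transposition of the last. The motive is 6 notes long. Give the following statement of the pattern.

With a 6-note motive the entries are B4, A4, G4, each down a 2nd from the previous.
So cell 4 is F4 Gb4 F4 Bb4 C5 Gb4.

F4 Gb4 F4 Bb4 C5 Gb4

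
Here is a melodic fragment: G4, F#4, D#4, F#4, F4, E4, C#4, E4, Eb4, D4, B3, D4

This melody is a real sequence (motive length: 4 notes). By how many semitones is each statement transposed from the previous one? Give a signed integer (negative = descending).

-2

With a 4-note motive the entries are G4, F4, Eb4, each down a 2nd from the previous.
Counting half-steps from G4 to F4: -2.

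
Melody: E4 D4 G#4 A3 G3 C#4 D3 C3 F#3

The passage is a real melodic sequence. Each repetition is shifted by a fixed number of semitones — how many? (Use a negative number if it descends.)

The 3-note cells begin on E4, A3, D3 — each down a 5th from the last.
E4→A3 is 57 − 64 = -7 semitones.

-7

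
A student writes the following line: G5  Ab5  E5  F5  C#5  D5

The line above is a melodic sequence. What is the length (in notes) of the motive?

There are 6 notes; a 2-note unit gives 3 cells:
G5 Ab5 | E5 F5 | C#5 D5
Each cell is the previous one down a 3rd — so the unit is 2 notes.

2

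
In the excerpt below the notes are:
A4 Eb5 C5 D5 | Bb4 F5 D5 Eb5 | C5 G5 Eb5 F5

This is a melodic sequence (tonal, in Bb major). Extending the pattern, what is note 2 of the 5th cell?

Bb5

Grouping in 4s, the 2nd note of each cell is Eb5, F5, G5.
Each moves up a 2nd. Continuing: A5 → Bb5.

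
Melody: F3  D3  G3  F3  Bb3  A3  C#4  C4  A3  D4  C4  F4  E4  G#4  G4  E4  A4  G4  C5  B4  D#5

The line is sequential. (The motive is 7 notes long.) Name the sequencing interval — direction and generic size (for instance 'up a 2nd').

up a 5th

Unit = 7 notes; the statements start on F3, C4, G4, moving up a 5th each time.
From F3 to C4: up a 5th.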